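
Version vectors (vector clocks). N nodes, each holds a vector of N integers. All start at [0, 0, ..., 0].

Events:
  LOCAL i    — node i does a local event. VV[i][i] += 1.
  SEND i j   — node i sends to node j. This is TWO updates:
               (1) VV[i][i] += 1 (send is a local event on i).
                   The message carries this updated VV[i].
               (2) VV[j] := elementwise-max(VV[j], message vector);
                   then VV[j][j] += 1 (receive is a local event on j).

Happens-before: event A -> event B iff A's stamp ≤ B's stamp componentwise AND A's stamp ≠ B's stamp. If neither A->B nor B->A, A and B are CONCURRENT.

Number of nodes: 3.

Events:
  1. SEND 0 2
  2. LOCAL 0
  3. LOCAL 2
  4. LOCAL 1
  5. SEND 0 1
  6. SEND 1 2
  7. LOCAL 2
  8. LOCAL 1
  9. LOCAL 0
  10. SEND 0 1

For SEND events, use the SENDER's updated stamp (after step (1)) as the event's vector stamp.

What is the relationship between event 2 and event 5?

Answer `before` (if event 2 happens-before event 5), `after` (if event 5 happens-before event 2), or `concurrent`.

Initial: VV[0]=[0, 0, 0]
Initial: VV[1]=[0, 0, 0]
Initial: VV[2]=[0, 0, 0]
Event 1: SEND 0->2: VV[0][0]++ -> VV[0]=[1, 0, 0], msg_vec=[1, 0, 0]; VV[2]=max(VV[2],msg_vec) then VV[2][2]++ -> VV[2]=[1, 0, 1]
Event 2: LOCAL 0: VV[0][0]++ -> VV[0]=[2, 0, 0]
Event 3: LOCAL 2: VV[2][2]++ -> VV[2]=[1, 0, 2]
Event 4: LOCAL 1: VV[1][1]++ -> VV[1]=[0, 1, 0]
Event 5: SEND 0->1: VV[0][0]++ -> VV[0]=[3, 0, 0], msg_vec=[3, 0, 0]; VV[1]=max(VV[1],msg_vec) then VV[1][1]++ -> VV[1]=[3, 2, 0]
Event 6: SEND 1->2: VV[1][1]++ -> VV[1]=[3, 3, 0], msg_vec=[3, 3, 0]; VV[2]=max(VV[2],msg_vec) then VV[2][2]++ -> VV[2]=[3, 3, 3]
Event 7: LOCAL 2: VV[2][2]++ -> VV[2]=[3, 3, 4]
Event 8: LOCAL 1: VV[1][1]++ -> VV[1]=[3, 4, 0]
Event 9: LOCAL 0: VV[0][0]++ -> VV[0]=[4, 0, 0]
Event 10: SEND 0->1: VV[0][0]++ -> VV[0]=[5, 0, 0], msg_vec=[5, 0, 0]; VV[1]=max(VV[1],msg_vec) then VV[1][1]++ -> VV[1]=[5, 5, 0]
Event 2 stamp: [2, 0, 0]
Event 5 stamp: [3, 0, 0]
[2, 0, 0] <= [3, 0, 0]? True
[3, 0, 0] <= [2, 0, 0]? False
Relation: before

Answer: before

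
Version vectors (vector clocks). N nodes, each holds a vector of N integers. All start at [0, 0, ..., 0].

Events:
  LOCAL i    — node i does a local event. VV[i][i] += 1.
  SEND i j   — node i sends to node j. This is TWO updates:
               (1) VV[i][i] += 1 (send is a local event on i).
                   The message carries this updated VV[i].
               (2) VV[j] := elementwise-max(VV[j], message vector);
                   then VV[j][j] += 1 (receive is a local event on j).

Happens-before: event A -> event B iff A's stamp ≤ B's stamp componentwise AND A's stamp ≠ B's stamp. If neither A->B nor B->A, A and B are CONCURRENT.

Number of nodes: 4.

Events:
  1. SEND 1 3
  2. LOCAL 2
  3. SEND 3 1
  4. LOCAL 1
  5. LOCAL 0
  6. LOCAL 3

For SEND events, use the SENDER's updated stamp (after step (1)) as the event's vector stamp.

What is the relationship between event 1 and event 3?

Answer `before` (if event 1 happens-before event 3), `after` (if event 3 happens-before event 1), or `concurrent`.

Answer: before

Derivation:
Initial: VV[0]=[0, 0, 0, 0]
Initial: VV[1]=[0, 0, 0, 0]
Initial: VV[2]=[0, 0, 0, 0]
Initial: VV[3]=[0, 0, 0, 0]
Event 1: SEND 1->3: VV[1][1]++ -> VV[1]=[0, 1, 0, 0], msg_vec=[0, 1, 0, 0]; VV[3]=max(VV[3],msg_vec) then VV[3][3]++ -> VV[3]=[0, 1, 0, 1]
Event 2: LOCAL 2: VV[2][2]++ -> VV[2]=[0, 0, 1, 0]
Event 3: SEND 3->1: VV[3][3]++ -> VV[3]=[0, 1, 0, 2], msg_vec=[0, 1, 0, 2]; VV[1]=max(VV[1],msg_vec) then VV[1][1]++ -> VV[1]=[0, 2, 0, 2]
Event 4: LOCAL 1: VV[1][1]++ -> VV[1]=[0, 3, 0, 2]
Event 5: LOCAL 0: VV[0][0]++ -> VV[0]=[1, 0, 0, 0]
Event 6: LOCAL 3: VV[3][3]++ -> VV[3]=[0, 1, 0, 3]
Event 1 stamp: [0, 1, 0, 0]
Event 3 stamp: [0, 1, 0, 2]
[0, 1, 0, 0] <= [0, 1, 0, 2]? True
[0, 1, 0, 2] <= [0, 1, 0, 0]? False
Relation: before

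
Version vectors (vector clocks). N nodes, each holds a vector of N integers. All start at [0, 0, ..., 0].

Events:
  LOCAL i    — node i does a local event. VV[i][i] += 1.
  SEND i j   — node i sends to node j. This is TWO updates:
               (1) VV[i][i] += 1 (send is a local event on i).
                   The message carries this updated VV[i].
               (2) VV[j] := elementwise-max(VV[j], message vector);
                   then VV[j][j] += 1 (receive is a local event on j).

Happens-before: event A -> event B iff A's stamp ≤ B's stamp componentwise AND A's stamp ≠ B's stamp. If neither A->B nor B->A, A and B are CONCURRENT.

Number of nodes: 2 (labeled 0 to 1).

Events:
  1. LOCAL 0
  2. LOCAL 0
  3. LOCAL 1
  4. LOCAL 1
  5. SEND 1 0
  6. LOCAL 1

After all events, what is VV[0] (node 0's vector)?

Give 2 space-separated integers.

Answer: 3 3

Derivation:
Initial: VV[0]=[0, 0]
Initial: VV[1]=[0, 0]
Event 1: LOCAL 0: VV[0][0]++ -> VV[0]=[1, 0]
Event 2: LOCAL 0: VV[0][0]++ -> VV[0]=[2, 0]
Event 3: LOCAL 1: VV[1][1]++ -> VV[1]=[0, 1]
Event 4: LOCAL 1: VV[1][1]++ -> VV[1]=[0, 2]
Event 5: SEND 1->0: VV[1][1]++ -> VV[1]=[0, 3], msg_vec=[0, 3]; VV[0]=max(VV[0],msg_vec) then VV[0][0]++ -> VV[0]=[3, 3]
Event 6: LOCAL 1: VV[1][1]++ -> VV[1]=[0, 4]
Final vectors: VV[0]=[3, 3]; VV[1]=[0, 4]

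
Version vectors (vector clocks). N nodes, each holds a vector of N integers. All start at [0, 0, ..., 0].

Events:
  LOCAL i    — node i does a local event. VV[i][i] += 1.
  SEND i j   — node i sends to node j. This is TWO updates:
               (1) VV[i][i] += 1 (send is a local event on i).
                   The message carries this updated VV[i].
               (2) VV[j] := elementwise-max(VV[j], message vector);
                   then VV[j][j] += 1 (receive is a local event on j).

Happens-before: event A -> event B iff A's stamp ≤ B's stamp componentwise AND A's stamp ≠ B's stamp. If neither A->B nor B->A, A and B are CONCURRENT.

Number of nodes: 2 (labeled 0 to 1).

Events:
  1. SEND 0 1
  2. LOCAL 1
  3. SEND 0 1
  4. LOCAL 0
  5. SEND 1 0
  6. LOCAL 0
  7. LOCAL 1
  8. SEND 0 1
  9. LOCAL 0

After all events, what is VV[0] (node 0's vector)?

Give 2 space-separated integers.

Initial: VV[0]=[0, 0]
Initial: VV[1]=[0, 0]
Event 1: SEND 0->1: VV[0][0]++ -> VV[0]=[1, 0], msg_vec=[1, 0]; VV[1]=max(VV[1],msg_vec) then VV[1][1]++ -> VV[1]=[1, 1]
Event 2: LOCAL 1: VV[1][1]++ -> VV[1]=[1, 2]
Event 3: SEND 0->1: VV[0][0]++ -> VV[0]=[2, 0], msg_vec=[2, 0]; VV[1]=max(VV[1],msg_vec) then VV[1][1]++ -> VV[1]=[2, 3]
Event 4: LOCAL 0: VV[0][0]++ -> VV[0]=[3, 0]
Event 5: SEND 1->0: VV[1][1]++ -> VV[1]=[2, 4], msg_vec=[2, 4]; VV[0]=max(VV[0],msg_vec) then VV[0][0]++ -> VV[0]=[4, 4]
Event 6: LOCAL 0: VV[0][0]++ -> VV[0]=[5, 4]
Event 7: LOCAL 1: VV[1][1]++ -> VV[1]=[2, 5]
Event 8: SEND 0->1: VV[0][0]++ -> VV[0]=[6, 4], msg_vec=[6, 4]; VV[1]=max(VV[1],msg_vec) then VV[1][1]++ -> VV[1]=[6, 6]
Event 9: LOCAL 0: VV[0][0]++ -> VV[0]=[7, 4]
Final vectors: VV[0]=[7, 4]; VV[1]=[6, 6]

Answer: 7 4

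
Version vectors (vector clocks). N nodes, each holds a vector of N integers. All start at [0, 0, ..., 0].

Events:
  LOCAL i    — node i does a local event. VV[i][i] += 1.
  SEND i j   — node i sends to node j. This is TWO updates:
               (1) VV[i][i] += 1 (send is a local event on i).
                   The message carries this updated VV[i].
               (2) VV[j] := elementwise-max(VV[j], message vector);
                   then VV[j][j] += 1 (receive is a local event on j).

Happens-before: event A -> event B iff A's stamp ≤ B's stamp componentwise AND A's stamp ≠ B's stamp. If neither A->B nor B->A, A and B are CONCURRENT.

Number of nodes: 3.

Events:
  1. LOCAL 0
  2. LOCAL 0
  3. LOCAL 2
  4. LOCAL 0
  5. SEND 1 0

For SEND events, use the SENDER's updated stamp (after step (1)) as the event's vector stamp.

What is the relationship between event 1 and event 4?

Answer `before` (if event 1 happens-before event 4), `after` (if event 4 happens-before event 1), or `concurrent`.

Answer: before

Derivation:
Initial: VV[0]=[0, 0, 0]
Initial: VV[1]=[0, 0, 0]
Initial: VV[2]=[0, 0, 0]
Event 1: LOCAL 0: VV[0][0]++ -> VV[0]=[1, 0, 0]
Event 2: LOCAL 0: VV[0][0]++ -> VV[0]=[2, 0, 0]
Event 3: LOCAL 2: VV[2][2]++ -> VV[2]=[0, 0, 1]
Event 4: LOCAL 0: VV[0][0]++ -> VV[0]=[3, 0, 0]
Event 5: SEND 1->0: VV[1][1]++ -> VV[1]=[0, 1, 0], msg_vec=[0, 1, 0]; VV[0]=max(VV[0],msg_vec) then VV[0][0]++ -> VV[0]=[4, 1, 0]
Event 1 stamp: [1, 0, 0]
Event 4 stamp: [3, 0, 0]
[1, 0, 0] <= [3, 0, 0]? True
[3, 0, 0] <= [1, 0, 0]? False
Relation: before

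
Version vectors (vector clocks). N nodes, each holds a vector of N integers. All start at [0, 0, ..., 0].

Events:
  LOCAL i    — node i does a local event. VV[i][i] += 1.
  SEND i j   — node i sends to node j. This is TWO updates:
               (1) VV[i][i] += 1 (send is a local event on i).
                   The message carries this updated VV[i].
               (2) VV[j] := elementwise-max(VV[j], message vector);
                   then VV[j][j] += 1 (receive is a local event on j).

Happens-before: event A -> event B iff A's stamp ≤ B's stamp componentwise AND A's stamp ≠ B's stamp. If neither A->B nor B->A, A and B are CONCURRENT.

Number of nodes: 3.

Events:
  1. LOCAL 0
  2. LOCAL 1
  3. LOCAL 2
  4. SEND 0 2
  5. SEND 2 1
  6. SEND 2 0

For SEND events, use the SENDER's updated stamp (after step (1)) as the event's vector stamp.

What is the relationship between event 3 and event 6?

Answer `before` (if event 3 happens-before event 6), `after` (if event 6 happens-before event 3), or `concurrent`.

Answer: before

Derivation:
Initial: VV[0]=[0, 0, 0]
Initial: VV[1]=[0, 0, 0]
Initial: VV[2]=[0, 0, 0]
Event 1: LOCAL 0: VV[0][0]++ -> VV[0]=[1, 0, 0]
Event 2: LOCAL 1: VV[1][1]++ -> VV[1]=[0, 1, 0]
Event 3: LOCAL 2: VV[2][2]++ -> VV[2]=[0, 0, 1]
Event 4: SEND 0->2: VV[0][0]++ -> VV[0]=[2, 0, 0], msg_vec=[2, 0, 0]; VV[2]=max(VV[2],msg_vec) then VV[2][2]++ -> VV[2]=[2, 0, 2]
Event 5: SEND 2->1: VV[2][2]++ -> VV[2]=[2, 0, 3], msg_vec=[2, 0, 3]; VV[1]=max(VV[1],msg_vec) then VV[1][1]++ -> VV[1]=[2, 2, 3]
Event 6: SEND 2->0: VV[2][2]++ -> VV[2]=[2, 0, 4], msg_vec=[2, 0, 4]; VV[0]=max(VV[0],msg_vec) then VV[0][0]++ -> VV[0]=[3, 0, 4]
Event 3 stamp: [0, 0, 1]
Event 6 stamp: [2, 0, 4]
[0, 0, 1] <= [2, 0, 4]? True
[2, 0, 4] <= [0, 0, 1]? False
Relation: before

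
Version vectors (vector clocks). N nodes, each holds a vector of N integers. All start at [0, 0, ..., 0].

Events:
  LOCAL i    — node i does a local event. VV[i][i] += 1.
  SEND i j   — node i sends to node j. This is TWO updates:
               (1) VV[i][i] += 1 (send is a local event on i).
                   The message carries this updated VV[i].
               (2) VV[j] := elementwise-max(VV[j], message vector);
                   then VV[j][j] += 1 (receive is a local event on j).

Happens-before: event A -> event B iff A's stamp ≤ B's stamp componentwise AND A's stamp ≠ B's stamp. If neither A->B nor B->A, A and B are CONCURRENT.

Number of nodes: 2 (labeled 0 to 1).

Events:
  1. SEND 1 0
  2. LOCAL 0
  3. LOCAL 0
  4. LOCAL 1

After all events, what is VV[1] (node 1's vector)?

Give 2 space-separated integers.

Answer: 0 2

Derivation:
Initial: VV[0]=[0, 0]
Initial: VV[1]=[0, 0]
Event 1: SEND 1->0: VV[1][1]++ -> VV[1]=[0, 1], msg_vec=[0, 1]; VV[0]=max(VV[0],msg_vec) then VV[0][0]++ -> VV[0]=[1, 1]
Event 2: LOCAL 0: VV[0][0]++ -> VV[0]=[2, 1]
Event 3: LOCAL 0: VV[0][0]++ -> VV[0]=[3, 1]
Event 4: LOCAL 1: VV[1][1]++ -> VV[1]=[0, 2]
Final vectors: VV[0]=[3, 1]; VV[1]=[0, 2]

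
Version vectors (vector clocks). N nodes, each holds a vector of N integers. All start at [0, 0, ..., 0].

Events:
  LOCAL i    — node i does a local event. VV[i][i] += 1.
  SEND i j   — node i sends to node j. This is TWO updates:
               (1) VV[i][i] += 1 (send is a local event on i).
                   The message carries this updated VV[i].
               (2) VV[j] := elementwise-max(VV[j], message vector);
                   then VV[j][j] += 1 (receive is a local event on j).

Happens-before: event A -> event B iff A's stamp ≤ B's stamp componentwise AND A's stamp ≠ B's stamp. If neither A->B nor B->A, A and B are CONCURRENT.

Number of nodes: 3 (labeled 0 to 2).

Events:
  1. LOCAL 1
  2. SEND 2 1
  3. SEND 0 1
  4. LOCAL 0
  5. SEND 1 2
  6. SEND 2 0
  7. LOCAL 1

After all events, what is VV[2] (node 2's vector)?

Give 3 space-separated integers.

Initial: VV[0]=[0, 0, 0]
Initial: VV[1]=[0, 0, 0]
Initial: VV[2]=[0, 0, 0]
Event 1: LOCAL 1: VV[1][1]++ -> VV[1]=[0, 1, 0]
Event 2: SEND 2->1: VV[2][2]++ -> VV[2]=[0, 0, 1], msg_vec=[0, 0, 1]; VV[1]=max(VV[1],msg_vec) then VV[1][1]++ -> VV[1]=[0, 2, 1]
Event 3: SEND 0->1: VV[0][0]++ -> VV[0]=[1, 0, 0], msg_vec=[1, 0, 0]; VV[1]=max(VV[1],msg_vec) then VV[1][1]++ -> VV[1]=[1, 3, 1]
Event 4: LOCAL 0: VV[0][0]++ -> VV[0]=[2, 0, 0]
Event 5: SEND 1->2: VV[1][1]++ -> VV[1]=[1, 4, 1], msg_vec=[1, 4, 1]; VV[2]=max(VV[2],msg_vec) then VV[2][2]++ -> VV[2]=[1, 4, 2]
Event 6: SEND 2->0: VV[2][2]++ -> VV[2]=[1, 4, 3], msg_vec=[1, 4, 3]; VV[0]=max(VV[0],msg_vec) then VV[0][0]++ -> VV[0]=[3, 4, 3]
Event 7: LOCAL 1: VV[1][1]++ -> VV[1]=[1, 5, 1]
Final vectors: VV[0]=[3, 4, 3]; VV[1]=[1, 5, 1]; VV[2]=[1, 4, 3]

Answer: 1 4 3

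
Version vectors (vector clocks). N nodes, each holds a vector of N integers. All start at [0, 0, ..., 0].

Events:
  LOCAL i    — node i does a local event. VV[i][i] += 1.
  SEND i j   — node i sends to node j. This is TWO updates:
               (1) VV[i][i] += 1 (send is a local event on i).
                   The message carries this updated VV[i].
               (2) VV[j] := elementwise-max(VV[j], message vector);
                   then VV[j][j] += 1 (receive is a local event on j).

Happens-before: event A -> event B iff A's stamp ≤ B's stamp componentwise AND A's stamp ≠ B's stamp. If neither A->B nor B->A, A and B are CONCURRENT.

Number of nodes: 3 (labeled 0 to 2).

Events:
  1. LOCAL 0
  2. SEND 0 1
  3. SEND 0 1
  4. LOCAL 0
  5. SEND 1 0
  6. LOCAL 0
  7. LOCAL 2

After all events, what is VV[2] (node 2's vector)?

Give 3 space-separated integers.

Initial: VV[0]=[0, 0, 0]
Initial: VV[1]=[0, 0, 0]
Initial: VV[2]=[0, 0, 0]
Event 1: LOCAL 0: VV[0][0]++ -> VV[0]=[1, 0, 0]
Event 2: SEND 0->1: VV[0][0]++ -> VV[0]=[2, 0, 0], msg_vec=[2, 0, 0]; VV[1]=max(VV[1],msg_vec) then VV[1][1]++ -> VV[1]=[2, 1, 0]
Event 3: SEND 0->1: VV[0][0]++ -> VV[0]=[3, 0, 0], msg_vec=[3, 0, 0]; VV[1]=max(VV[1],msg_vec) then VV[1][1]++ -> VV[1]=[3, 2, 0]
Event 4: LOCAL 0: VV[0][0]++ -> VV[0]=[4, 0, 0]
Event 5: SEND 1->0: VV[1][1]++ -> VV[1]=[3, 3, 0], msg_vec=[3, 3, 0]; VV[0]=max(VV[0],msg_vec) then VV[0][0]++ -> VV[0]=[5, 3, 0]
Event 6: LOCAL 0: VV[0][0]++ -> VV[0]=[6, 3, 0]
Event 7: LOCAL 2: VV[2][2]++ -> VV[2]=[0, 0, 1]
Final vectors: VV[0]=[6, 3, 0]; VV[1]=[3, 3, 0]; VV[2]=[0, 0, 1]

Answer: 0 0 1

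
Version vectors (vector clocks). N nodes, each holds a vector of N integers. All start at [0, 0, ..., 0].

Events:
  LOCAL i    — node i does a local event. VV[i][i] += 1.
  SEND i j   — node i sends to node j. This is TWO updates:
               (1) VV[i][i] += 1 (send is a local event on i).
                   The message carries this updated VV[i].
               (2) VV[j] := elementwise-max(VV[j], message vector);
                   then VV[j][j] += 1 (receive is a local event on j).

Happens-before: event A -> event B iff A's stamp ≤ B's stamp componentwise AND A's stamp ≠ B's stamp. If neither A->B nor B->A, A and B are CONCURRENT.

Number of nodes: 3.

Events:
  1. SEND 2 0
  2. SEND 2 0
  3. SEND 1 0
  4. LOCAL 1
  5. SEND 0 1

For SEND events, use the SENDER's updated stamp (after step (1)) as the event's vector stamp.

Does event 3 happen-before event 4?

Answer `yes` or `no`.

Initial: VV[0]=[0, 0, 0]
Initial: VV[1]=[0, 0, 0]
Initial: VV[2]=[0, 0, 0]
Event 1: SEND 2->0: VV[2][2]++ -> VV[2]=[0, 0, 1], msg_vec=[0, 0, 1]; VV[0]=max(VV[0],msg_vec) then VV[0][0]++ -> VV[0]=[1, 0, 1]
Event 2: SEND 2->0: VV[2][2]++ -> VV[2]=[0, 0, 2], msg_vec=[0, 0, 2]; VV[0]=max(VV[0],msg_vec) then VV[0][0]++ -> VV[0]=[2, 0, 2]
Event 3: SEND 1->0: VV[1][1]++ -> VV[1]=[0, 1, 0], msg_vec=[0, 1, 0]; VV[0]=max(VV[0],msg_vec) then VV[0][0]++ -> VV[0]=[3, 1, 2]
Event 4: LOCAL 1: VV[1][1]++ -> VV[1]=[0, 2, 0]
Event 5: SEND 0->1: VV[0][0]++ -> VV[0]=[4, 1, 2], msg_vec=[4, 1, 2]; VV[1]=max(VV[1],msg_vec) then VV[1][1]++ -> VV[1]=[4, 3, 2]
Event 3 stamp: [0, 1, 0]
Event 4 stamp: [0, 2, 0]
[0, 1, 0] <= [0, 2, 0]? True. Equal? False. Happens-before: True

Answer: yes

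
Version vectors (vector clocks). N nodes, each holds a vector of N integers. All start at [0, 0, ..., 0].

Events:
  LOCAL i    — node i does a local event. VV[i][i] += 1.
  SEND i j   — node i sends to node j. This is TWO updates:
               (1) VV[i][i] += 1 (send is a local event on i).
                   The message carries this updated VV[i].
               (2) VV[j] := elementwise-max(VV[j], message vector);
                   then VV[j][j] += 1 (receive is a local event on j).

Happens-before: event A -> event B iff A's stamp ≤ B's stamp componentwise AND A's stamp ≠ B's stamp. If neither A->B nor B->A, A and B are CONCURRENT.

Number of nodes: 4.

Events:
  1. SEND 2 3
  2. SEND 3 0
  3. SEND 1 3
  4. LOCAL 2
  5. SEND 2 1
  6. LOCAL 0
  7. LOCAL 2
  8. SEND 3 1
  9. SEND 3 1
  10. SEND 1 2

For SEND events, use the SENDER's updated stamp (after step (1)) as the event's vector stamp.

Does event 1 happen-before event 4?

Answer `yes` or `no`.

Initial: VV[0]=[0, 0, 0, 0]
Initial: VV[1]=[0, 0, 0, 0]
Initial: VV[2]=[0, 0, 0, 0]
Initial: VV[3]=[0, 0, 0, 0]
Event 1: SEND 2->3: VV[2][2]++ -> VV[2]=[0, 0, 1, 0], msg_vec=[0, 0, 1, 0]; VV[3]=max(VV[3],msg_vec) then VV[3][3]++ -> VV[3]=[0, 0, 1, 1]
Event 2: SEND 3->0: VV[3][3]++ -> VV[3]=[0, 0, 1, 2], msg_vec=[0, 0, 1, 2]; VV[0]=max(VV[0],msg_vec) then VV[0][0]++ -> VV[0]=[1, 0, 1, 2]
Event 3: SEND 1->3: VV[1][1]++ -> VV[1]=[0, 1, 0, 0], msg_vec=[0, 1, 0, 0]; VV[3]=max(VV[3],msg_vec) then VV[3][3]++ -> VV[3]=[0, 1, 1, 3]
Event 4: LOCAL 2: VV[2][2]++ -> VV[2]=[0, 0, 2, 0]
Event 5: SEND 2->1: VV[2][2]++ -> VV[2]=[0, 0, 3, 0], msg_vec=[0, 0, 3, 0]; VV[1]=max(VV[1],msg_vec) then VV[1][1]++ -> VV[1]=[0, 2, 3, 0]
Event 6: LOCAL 0: VV[0][0]++ -> VV[0]=[2, 0, 1, 2]
Event 7: LOCAL 2: VV[2][2]++ -> VV[2]=[0, 0, 4, 0]
Event 8: SEND 3->1: VV[3][3]++ -> VV[3]=[0, 1, 1, 4], msg_vec=[0, 1, 1, 4]; VV[1]=max(VV[1],msg_vec) then VV[1][1]++ -> VV[1]=[0, 3, 3, 4]
Event 9: SEND 3->1: VV[3][3]++ -> VV[3]=[0, 1, 1, 5], msg_vec=[0, 1, 1, 5]; VV[1]=max(VV[1],msg_vec) then VV[1][1]++ -> VV[1]=[0, 4, 3, 5]
Event 10: SEND 1->2: VV[1][1]++ -> VV[1]=[0, 5, 3, 5], msg_vec=[0, 5, 3, 5]; VV[2]=max(VV[2],msg_vec) then VV[2][2]++ -> VV[2]=[0, 5, 5, 5]
Event 1 stamp: [0, 0, 1, 0]
Event 4 stamp: [0, 0, 2, 0]
[0, 0, 1, 0] <= [0, 0, 2, 0]? True. Equal? False. Happens-before: True

Answer: yes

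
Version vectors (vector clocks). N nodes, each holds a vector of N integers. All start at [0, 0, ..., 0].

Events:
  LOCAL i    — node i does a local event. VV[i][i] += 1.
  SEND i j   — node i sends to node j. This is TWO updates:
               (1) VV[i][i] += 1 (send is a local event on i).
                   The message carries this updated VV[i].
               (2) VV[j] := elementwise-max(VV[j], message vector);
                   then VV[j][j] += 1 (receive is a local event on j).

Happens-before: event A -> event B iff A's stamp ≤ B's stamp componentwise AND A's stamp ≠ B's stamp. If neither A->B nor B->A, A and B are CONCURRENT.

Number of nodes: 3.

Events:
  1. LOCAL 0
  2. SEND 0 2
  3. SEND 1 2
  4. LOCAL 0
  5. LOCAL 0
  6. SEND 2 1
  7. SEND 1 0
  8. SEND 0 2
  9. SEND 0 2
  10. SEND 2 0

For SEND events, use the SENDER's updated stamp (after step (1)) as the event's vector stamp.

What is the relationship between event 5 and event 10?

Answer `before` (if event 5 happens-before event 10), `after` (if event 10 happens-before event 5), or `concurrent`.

Answer: before

Derivation:
Initial: VV[0]=[0, 0, 0]
Initial: VV[1]=[0, 0, 0]
Initial: VV[2]=[0, 0, 0]
Event 1: LOCAL 0: VV[0][0]++ -> VV[0]=[1, 0, 0]
Event 2: SEND 0->2: VV[0][0]++ -> VV[0]=[2, 0, 0], msg_vec=[2, 0, 0]; VV[2]=max(VV[2],msg_vec) then VV[2][2]++ -> VV[2]=[2, 0, 1]
Event 3: SEND 1->2: VV[1][1]++ -> VV[1]=[0, 1, 0], msg_vec=[0, 1, 0]; VV[2]=max(VV[2],msg_vec) then VV[2][2]++ -> VV[2]=[2, 1, 2]
Event 4: LOCAL 0: VV[0][0]++ -> VV[0]=[3, 0, 0]
Event 5: LOCAL 0: VV[0][0]++ -> VV[0]=[4, 0, 0]
Event 6: SEND 2->1: VV[2][2]++ -> VV[2]=[2, 1, 3], msg_vec=[2, 1, 3]; VV[1]=max(VV[1],msg_vec) then VV[1][1]++ -> VV[1]=[2, 2, 3]
Event 7: SEND 1->0: VV[1][1]++ -> VV[1]=[2, 3, 3], msg_vec=[2, 3, 3]; VV[0]=max(VV[0],msg_vec) then VV[0][0]++ -> VV[0]=[5, 3, 3]
Event 8: SEND 0->2: VV[0][0]++ -> VV[0]=[6, 3, 3], msg_vec=[6, 3, 3]; VV[2]=max(VV[2],msg_vec) then VV[2][2]++ -> VV[2]=[6, 3, 4]
Event 9: SEND 0->2: VV[0][0]++ -> VV[0]=[7, 3, 3], msg_vec=[7, 3, 3]; VV[2]=max(VV[2],msg_vec) then VV[2][2]++ -> VV[2]=[7, 3, 5]
Event 10: SEND 2->0: VV[2][2]++ -> VV[2]=[7, 3, 6], msg_vec=[7, 3, 6]; VV[0]=max(VV[0],msg_vec) then VV[0][0]++ -> VV[0]=[8, 3, 6]
Event 5 stamp: [4, 0, 0]
Event 10 stamp: [7, 3, 6]
[4, 0, 0] <= [7, 3, 6]? True
[7, 3, 6] <= [4, 0, 0]? False
Relation: before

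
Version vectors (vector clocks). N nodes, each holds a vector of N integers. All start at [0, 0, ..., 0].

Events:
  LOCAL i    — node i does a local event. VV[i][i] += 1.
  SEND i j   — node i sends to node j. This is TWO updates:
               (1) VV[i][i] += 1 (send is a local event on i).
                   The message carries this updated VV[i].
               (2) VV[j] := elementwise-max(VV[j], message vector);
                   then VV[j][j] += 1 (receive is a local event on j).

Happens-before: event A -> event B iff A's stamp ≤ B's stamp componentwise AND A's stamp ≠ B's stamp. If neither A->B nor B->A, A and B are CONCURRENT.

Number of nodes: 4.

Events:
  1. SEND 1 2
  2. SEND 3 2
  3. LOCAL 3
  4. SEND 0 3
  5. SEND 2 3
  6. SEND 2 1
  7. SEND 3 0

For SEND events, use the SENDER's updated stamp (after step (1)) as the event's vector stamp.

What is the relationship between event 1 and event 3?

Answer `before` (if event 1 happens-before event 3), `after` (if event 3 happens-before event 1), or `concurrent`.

Answer: concurrent

Derivation:
Initial: VV[0]=[0, 0, 0, 0]
Initial: VV[1]=[0, 0, 0, 0]
Initial: VV[2]=[0, 0, 0, 0]
Initial: VV[3]=[0, 0, 0, 0]
Event 1: SEND 1->2: VV[1][1]++ -> VV[1]=[0, 1, 0, 0], msg_vec=[0, 1, 0, 0]; VV[2]=max(VV[2],msg_vec) then VV[2][2]++ -> VV[2]=[0, 1, 1, 0]
Event 2: SEND 3->2: VV[3][3]++ -> VV[3]=[0, 0, 0, 1], msg_vec=[0, 0, 0, 1]; VV[2]=max(VV[2],msg_vec) then VV[2][2]++ -> VV[2]=[0, 1, 2, 1]
Event 3: LOCAL 3: VV[3][3]++ -> VV[3]=[0, 0, 0, 2]
Event 4: SEND 0->3: VV[0][0]++ -> VV[0]=[1, 0, 0, 0], msg_vec=[1, 0, 0, 0]; VV[3]=max(VV[3],msg_vec) then VV[3][3]++ -> VV[3]=[1, 0, 0, 3]
Event 5: SEND 2->3: VV[2][2]++ -> VV[2]=[0, 1, 3, 1], msg_vec=[0, 1, 3, 1]; VV[3]=max(VV[3],msg_vec) then VV[3][3]++ -> VV[3]=[1, 1, 3, 4]
Event 6: SEND 2->1: VV[2][2]++ -> VV[2]=[0, 1, 4, 1], msg_vec=[0, 1, 4, 1]; VV[1]=max(VV[1],msg_vec) then VV[1][1]++ -> VV[1]=[0, 2, 4, 1]
Event 7: SEND 3->0: VV[3][3]++ -> VV[3]=[1, 1, 3, 5], msg_vec=[1, 1, 3, 5]; VV[0]=max(VV[0],msg_vec) then VV[0][0]++ -> VV[0]=[2, 1, 3, 5]
Event 1 stamp: [0, 1, 0, 0]
Event 3 stamp: [0, 0, 0, 2]
[0, 1, 0, 0] <= [0, 0, 0, 2]? False
[0, 0, 0, 2] <= [0, 1, 0, 0]? False
Relation: concurrent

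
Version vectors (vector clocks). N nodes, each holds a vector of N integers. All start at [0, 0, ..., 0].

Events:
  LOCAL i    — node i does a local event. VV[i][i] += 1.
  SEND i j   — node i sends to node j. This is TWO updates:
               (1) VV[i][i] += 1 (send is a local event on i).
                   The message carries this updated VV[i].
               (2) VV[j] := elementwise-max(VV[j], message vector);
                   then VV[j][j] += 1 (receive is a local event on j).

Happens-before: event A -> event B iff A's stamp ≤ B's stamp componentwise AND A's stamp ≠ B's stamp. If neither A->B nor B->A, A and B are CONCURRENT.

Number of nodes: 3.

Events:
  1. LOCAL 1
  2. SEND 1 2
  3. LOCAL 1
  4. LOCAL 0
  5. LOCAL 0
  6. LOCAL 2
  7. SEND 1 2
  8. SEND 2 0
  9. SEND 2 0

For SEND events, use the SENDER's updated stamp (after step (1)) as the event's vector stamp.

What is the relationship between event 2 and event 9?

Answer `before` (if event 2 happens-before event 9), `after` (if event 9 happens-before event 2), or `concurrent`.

Answer: before

Derivation:
Initial: VV[0]=[0, 0, 0]
Initial: VV[1]=[0, 0, 0]
Initial: VV[2]=[0, 0, 0]
Event 1: LOCAL 1: VV[1][1]++ -> VV[1]=[0, 1, 0]
Event 2: SEND 1->2: VV[1][1]++ -> VV[1]=[0, 2, 0], msg_vec=[0, 2, 0]; VV[2]=max(VV[2],msg_vec) then VV[2][2]++ -> VV[2]=[0, 2, 1]
Event 3: LOCAL 1: VV[1][1]++ -> VV[1]=[0, 3, 0]
Event 4: LOCAL 0: VV[0][0]++ -> VV[0]=[1, 0, 0]
Event 5: LOCAL 0: VV[0][0]++ -> VV[0]=[2, 0, 0]
Event 6: LOCAL 2: VV[2][2]++ -> VV[2]=[0, 2, 2]
Event 7: SEND 1->2: VV[1][1]++ -> VV[1]=[0, 4, 0], msg_vec=[0, 4, 0]; VV[2]=max(VV[2],msg_vec) then VV[2][2]++ -> VV[2]=[0, 4, 3]
Event 8: SEND 2->0: VV[2][2]++ -> VV[2]=[0, 4, 4], msg_vec=[0, 4, 4]; VV[0]=max(VV[0],msg_vec) then VV[0][0]++ -> VV[0]=[3, 4, 4]
Event 9: SEND 2->0: VV[2][2]++ -> VV[2]=[0, 4, 5], msg_vec=[0, 4, 5]; VV[0]=max(VV[0],msg_vec) then VV[0][0]++ -> VV[0]=[4, 4, 5]
Event 2 stamp: [0, 2, 0]
Event 9 stamp: [0, 4, 5]
[0, 2, 0] <= [0, 4, 5]? True
[0, 4, 5] <= [0, 2, 0]? False
Relation: before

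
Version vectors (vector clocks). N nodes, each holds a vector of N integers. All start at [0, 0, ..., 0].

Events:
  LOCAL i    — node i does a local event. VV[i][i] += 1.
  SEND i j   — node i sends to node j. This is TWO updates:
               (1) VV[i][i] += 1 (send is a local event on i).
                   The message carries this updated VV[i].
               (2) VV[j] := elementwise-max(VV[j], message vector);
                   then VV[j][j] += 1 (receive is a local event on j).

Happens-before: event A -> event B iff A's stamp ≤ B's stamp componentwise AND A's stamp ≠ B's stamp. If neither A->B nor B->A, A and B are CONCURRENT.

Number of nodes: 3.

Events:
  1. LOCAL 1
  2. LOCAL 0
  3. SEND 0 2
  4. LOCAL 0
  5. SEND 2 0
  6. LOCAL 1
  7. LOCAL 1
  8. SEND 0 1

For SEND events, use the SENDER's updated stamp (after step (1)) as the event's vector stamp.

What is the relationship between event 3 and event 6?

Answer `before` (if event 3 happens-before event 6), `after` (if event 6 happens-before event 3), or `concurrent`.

Initial: VV[0]=[0, 0, 0]
Initial: VV[1]=[0, 0, 0]
Initial: VV[2]=[0, 0, 0]
Event 1: LOCAL 1: VV[1][1]++ -> VV[1]=[0, 1, 0]
Event 2: LOCAL 0: VV[0][0]++ -> VV[0]=[1, 0, 0]
Event 3: SEND 0->2: VV[0][0]++ -> VV[0]=[2, 0, 0], msg_vec=[2, 0, 0]; VV[2]=max(VV[2],msg_vec) then VV[2][2]++ -> VV[2]=[2, 0, 1]
Event 4: LOCAL 0: VV[0][0]++ -> VV[0]=[3, 0, 0]
Event 5: SEND 2->0: VV[2][2]++ -> VV[2]=[2, 0, 2], msg_vec=[2, 0, 2]; VV[0]=max(VV[0],msg_vec) then VV[0][0]++ -> VV[0]=[4, 0, 2]
Event 6: LOCAL 1: VV[1][1]++ -> VV[1]=[0, 2, 0]
Event 7: LOCAL 1: VV[1][1]++ -> VV[1]=[0, 3, 0]
Event 8: SEND 0->1: VV[0][0]++ -> VV[0]=[5, 0, 2], msg_vec=[5, 0, 2]; VV[1]=max(VV[1],msg_vec) then VV[1][1]++ -> VV[1]=[5, 4, 2]
Event 3 stamp: [2, 0, 0]
Event 6 stamp: [0, 2, 0]
[2, 0, 0] <= [0, 2, 0]? False
[0, 2, 0] <= [2, 0, 0]? False
Relation: concurrent

Answer: concurrent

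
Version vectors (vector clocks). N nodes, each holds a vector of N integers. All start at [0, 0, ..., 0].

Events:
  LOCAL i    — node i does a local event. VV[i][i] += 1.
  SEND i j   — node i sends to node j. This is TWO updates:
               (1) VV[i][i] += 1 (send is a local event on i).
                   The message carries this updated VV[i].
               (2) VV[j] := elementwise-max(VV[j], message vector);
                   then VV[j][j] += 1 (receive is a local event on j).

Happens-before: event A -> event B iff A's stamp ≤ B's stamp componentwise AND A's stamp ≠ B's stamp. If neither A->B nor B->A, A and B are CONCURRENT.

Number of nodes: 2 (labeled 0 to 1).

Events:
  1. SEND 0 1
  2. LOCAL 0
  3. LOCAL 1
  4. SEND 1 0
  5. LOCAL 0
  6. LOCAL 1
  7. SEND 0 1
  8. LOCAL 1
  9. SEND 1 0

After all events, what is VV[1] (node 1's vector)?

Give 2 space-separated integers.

Answer: 5 7

Derivation:
Initial: VV[0]=[0, 0]
Initial: VV[1]=[0, 0]
Event 1: SEND 0->1: VV[0][0]++ -> VV[0]=[1, 0], msg_vec=[1, 0]; VV[1]=max(VV[1],msg_vec) then VV[1][1]++ -> VV[1]=[1, 1]
Event 2: LOCAL 0: VV[0][0]++ -> VV[0]=[2, 0]
Event 3: LOCAL 1: VV[1][1]++ -> VV[1]=[1, 2]
Event 4: SEND 1->0: VV[1][1]++ -> VV[1]=[1, 3], msg_vec=[1, 3]; VV[0]=max(VV[0],msg_vec) then VV[0][0]++ -> VV[0]=[3, 3]
Event 5: LOCAL 0: VV[0][0]++ -> VV[0]=[4, 3]
Event 6: LOCAL 1: VV[1][1]++ -> VV[1]=[1, 4]
Event 7: SEND 0->1: VV[0][0]++ -> VV[0]=[5, 3], msg_vec=[5, 3]; VV[1]=max(VV[1],msg_vec) then VV[1][1]++ -> VV[1]=[5, 5]
Event 8: LOCAL 1: VV[1][1]++ -> VV[1]=[5, 6]
Event 9: SEND 1->0: VV[1][1]++ -> VV[1]=[5, 7], msg_vec=[5, 7]; VV[0]=max(VV[0],msg_vec) then VV[0][0]++ -> VV[0]=[6, 7]
Final vectors: VV[0]=[6, 7]; VV[1]=[5, 7]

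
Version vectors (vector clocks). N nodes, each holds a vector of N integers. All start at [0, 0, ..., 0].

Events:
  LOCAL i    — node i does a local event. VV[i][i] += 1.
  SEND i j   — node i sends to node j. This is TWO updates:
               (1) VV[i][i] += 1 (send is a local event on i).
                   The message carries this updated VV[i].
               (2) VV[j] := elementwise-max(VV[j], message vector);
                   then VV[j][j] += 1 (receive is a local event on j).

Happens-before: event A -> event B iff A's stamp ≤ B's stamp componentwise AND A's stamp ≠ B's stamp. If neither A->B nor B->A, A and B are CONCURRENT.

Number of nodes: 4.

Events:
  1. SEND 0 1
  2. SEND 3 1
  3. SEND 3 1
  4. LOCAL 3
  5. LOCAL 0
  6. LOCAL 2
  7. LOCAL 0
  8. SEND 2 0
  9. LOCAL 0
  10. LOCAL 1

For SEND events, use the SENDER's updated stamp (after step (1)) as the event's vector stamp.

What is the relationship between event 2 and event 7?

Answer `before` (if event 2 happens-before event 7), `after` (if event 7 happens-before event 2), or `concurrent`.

Answer: concurrent

Derivation:
Initial: VV[0]=[0, 0, 0, 0]
Initial: VV[1]=[0, 0, 0, 0]
Initial: VV[2]=[0, 0, 0, 0]
Initial: VV[3]=[0, 0, 0, 0]
Event 1: SEND 0->1: VV[0][0]++ -> VV[0]=[1, 0, 0, 0], msg_vec=[1, 0, 0, 0]; VV[1]=max(VV[1],msg_vec) then VV[1][1]++ -> VV[1]=[1, 1, 0, 0]
Event 2: SEND 3->1: VV[3][3]++ -> VV[3]=[0, 0, 0, 1], msg_vec=[0, 0, 0, 1]; VV[1]=max(VV[1],msg_vec) then VV[1][1]++ -> VV[1]=[1, 2, 0, 1]
Event 3: SEND 3->1: VV[3][3]++ -> VV[3]=[0, 0, 0, 2], msg_vec=[0, 0, 0, 2]; VV[1]=max(VV[1],msg_vec) then VV[1][1]++ -> VV[1]=[1, 3, 0, 2]
Event 4: LOCAL 3: VV[3][3]++ -> VV[3]=[0, 0, 0, 3]
Event 5: LOCAL 0: VV[0][0]++ -> VV[0]=[2, 0, 0, 0]
Event 6: LOCAL 2: VV[2][2]++ -> VV[2]=[0, 0, 1, 0]
Event 7: LOCAL 0: VV[0][0]++ -> VV[0]=[3, 0, 0, 0]
Event 8: SEND 2->0: VV[2][2]++ -> VV[2]=[0, 0, 2, 0], msg_vec=[0, 0, 2, 0]; VV[0]=max(VV[0],msg_vec) then VV[0][0]++ -> VV[0]=[4, 0, 2, 0]
Event 9: LOCAL 0: VV[0][0]++ -> VV[0]=[5, 0, 2, 0]
Event 10: LOCAL 1: VV[1][1]++ -> VV[1]=[1, 4, 0, 2]
Event 2 stamp: [0, 0, 0, 1]
Event 7 stamp: [3, 0, 0, 0]
[0, 0, 0, 1] <= [3, 0, 0, 0]? False
[3, 0, 0, 0] <= [0, 0, 0, 1]? False
Relation: concurrent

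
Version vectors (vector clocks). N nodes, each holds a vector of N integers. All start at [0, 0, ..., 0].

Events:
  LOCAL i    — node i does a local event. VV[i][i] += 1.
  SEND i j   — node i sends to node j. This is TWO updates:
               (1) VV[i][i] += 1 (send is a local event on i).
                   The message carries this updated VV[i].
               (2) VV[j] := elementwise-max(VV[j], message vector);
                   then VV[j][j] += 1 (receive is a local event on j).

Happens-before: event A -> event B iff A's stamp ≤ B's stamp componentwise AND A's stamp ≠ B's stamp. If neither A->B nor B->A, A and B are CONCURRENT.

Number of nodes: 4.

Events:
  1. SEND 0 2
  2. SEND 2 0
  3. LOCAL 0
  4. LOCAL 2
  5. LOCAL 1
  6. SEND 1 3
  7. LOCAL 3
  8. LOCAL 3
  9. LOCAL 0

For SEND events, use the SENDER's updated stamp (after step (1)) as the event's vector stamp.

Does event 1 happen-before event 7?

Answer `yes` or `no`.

Initial: VV[0]=[0, 0, 0, 0]
Initial: VV[1]=[0, 0, 0, 0]
Initial: VV[2]=[0, 0, 0, 0]
Initial: VV[3]=[0, 0, 0, 0]
Event 1: SEND 0->2: VV[0][0]++ -> VV[0]=[1, 0, 0, 0], msg_vec=[1, 0, 0, 0]; VV[2]=max(VV[2],msg_vec) then VV[2][2]++ -> VV[2]=[1, 0, 1, 0]
Event 2: SEND 2->0: VV[2][2]++ -> VV[2]=[1, 0, 2, 0], msg_vec=[1, 0, 2, 0]; VV[0]=max(VV[0],msg_vec) then VV[0][0]++ -> VV[0]=[2, 0, 2, 0]
Event 3: LOCAL 0: VV[0][0]++ -> VV[0]=[3, 0, 2, 0]
Event 4: LOCAL 2: VV[2][2]++ -> VV[2]=[1, 0, 3, 0]
Event 5: LOCAL 1: VV[1][1]++ -> VV[1]=[0, 1, 0, 0]
Event 6: SEND 1->3: VV[1][1]++ -> VV[1]=[0, 2, 0, 0], msg_vec=[0, 2, 0, 0]; VV[3]=max(VV[3],msg_vec) then VV[3][3]++ -> VV[3]=[0, 2, 0, 1]
Event 7: LOCAL 3: VV[3][3]++ -> VV[3]=[0, 2, 0, 2]
Event 8: LOCAL 3: VV[3][3]++ -> VV[3]=[0, 2, 0, 3]
Event 9: LOCAL 0: VV[0][0]++ -> VV[0]=[4, 0, 2, 0]
Event 1 stamp: [1, 0, 0, 0]
Event 7 stamp: [0, 2, 0, 2]
[1, 0, 0, 0] <= [0, 2, 0, 2]? False. Equal? False. Happens-before: False

Answer: no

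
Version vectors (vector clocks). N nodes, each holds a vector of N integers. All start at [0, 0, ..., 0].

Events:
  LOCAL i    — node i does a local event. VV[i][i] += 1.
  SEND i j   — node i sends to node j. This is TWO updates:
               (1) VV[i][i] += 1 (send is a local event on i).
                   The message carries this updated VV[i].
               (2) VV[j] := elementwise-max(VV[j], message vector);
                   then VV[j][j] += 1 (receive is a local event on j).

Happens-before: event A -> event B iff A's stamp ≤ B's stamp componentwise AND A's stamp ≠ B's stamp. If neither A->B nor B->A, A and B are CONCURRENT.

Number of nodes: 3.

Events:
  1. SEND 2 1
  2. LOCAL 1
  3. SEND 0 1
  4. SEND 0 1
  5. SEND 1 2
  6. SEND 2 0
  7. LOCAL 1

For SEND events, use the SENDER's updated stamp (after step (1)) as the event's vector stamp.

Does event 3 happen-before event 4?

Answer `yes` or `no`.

Answer: yes

Derivation:
Initial: VV[0]=[0, 0, 0]
Initial: VV[1]=[0, 0, 0]
Initial: VV[2]=[0, 0, 0]
Event 1: SEND 2->1: VV[2][2]++ -> VV[2]=[0, 0, 1], msg_vec=[0, 0, 1]; VV[1]=max(VV[1],msg_vec) then VV[1][1]++ -> VV[1]=[0, 1, 1]
Event 2: LOCAL 1: VV[1][1]++ -> VV[1]=[0, 2, 1]
Event 3: SEND 0->1: VV[0][0]++ -> VV[0]=[1, 0, 0], msg_vec=[1, 0, 0]; VV[1]=max(VV[1],msg_vec) then VV[1][1]++ -> VV[1]=[1, 3, 1]
Event 4: SEND 0->1: VV[0][0]++ -> VV[0]=[2, 0, 0], msg_vec=[2, 0, 0]; VV[1]=max(VV[1],msg_vec) then VV[1][1]++ -> VV[1]=[2, 4, 1]
Event 5: SEND 1->2: VV[1][1]++ -> VV[1]=[2, 5, 1], msg_vec=[2, 5, 1]; VV[2]=max(VV[2],msg_vec) then VV[2][2]++ -> VV[2]=[2, 5, 2]
Event 6: SEND 2->0: VV[2][2]++ -> VV[2]=[2, 5, 3], msg_vec=[2, 5, 3]; VV[0]=max(VV[0],msg_vec) then VV[0][0]++ -> VV[0]=[3, 5, 3]
Event 7: LOCAL 1: VV[1][1]++ -> VV[1]=[2, 6, 1]
Event 3 stamp: [1, 0, 0]
Event 4 stamp: [2, 0, 0]
[1, 0, 0] <= [2, 0, 0]? True. Equal? False. Happens-before: True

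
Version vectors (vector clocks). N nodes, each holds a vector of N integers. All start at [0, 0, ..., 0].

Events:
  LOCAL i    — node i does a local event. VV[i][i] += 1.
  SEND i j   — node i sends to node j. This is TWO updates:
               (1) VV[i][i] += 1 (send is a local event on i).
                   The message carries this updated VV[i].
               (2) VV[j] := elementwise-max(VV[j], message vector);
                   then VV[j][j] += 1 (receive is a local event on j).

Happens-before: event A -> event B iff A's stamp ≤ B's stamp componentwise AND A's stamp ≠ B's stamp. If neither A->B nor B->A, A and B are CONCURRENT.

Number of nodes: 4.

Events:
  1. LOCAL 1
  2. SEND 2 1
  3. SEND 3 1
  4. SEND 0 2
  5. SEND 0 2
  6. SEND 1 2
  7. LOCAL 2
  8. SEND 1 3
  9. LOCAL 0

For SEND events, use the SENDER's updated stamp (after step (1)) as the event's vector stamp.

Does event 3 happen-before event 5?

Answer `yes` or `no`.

Answer: no

Derivation:
Initial: VV[0]=[0, 0, 0, 0]
Initial: VV[1]=[0, 0, 0, 0]
Initial: VV[2]=[0, 0, 0, 0]
Initial: VV[3]=[0, 0, 0, 0]
Event 1: LOCAL 1: VV[1][1]++ -> VV[1]=[0, 1, 0, 0]
Event 2: SEND 2->1: VV[2][2]++ -> VV[2]=[0, 0, 1, 0], msg_vec=[0, 0, 1, 0]; VV[1]=max(VV[1],msg_vec) then VV[1][1]++ -> VV[1]=[0, 2, 1, 0]
Event 3: SEND 3->1: VV[3][3]++ -> VV[3]=[0, 0, 0, 1], msg_vec=[0, 0, 0, 1]; VV[1]=max(VV[1],msg_vec) then VV[1][1]++ -> VV[1]=[0, 3, 1, 1]
Event 4: SEND 0->2: VV[0][0]++ -> VV[0]=[1, 0, 0, 0], msg_vec=[1, 0, 0, 0]; VV[2]=max(VV[2],msg_vec) then VV[2][2]++ -> VV[2]=[1, 0, 2, 0]
Event 5: SEND 0->2: VV[0][0]++ -> VV[0]=[2, 0, 0, 0], msg_vec=[2, 0, 0, 0]; VV[2]=max(VV[2],msg_vec) then VV[2][2]++ -> VV[2]=[2, 0, 3, 0]
Event 6: SEND 1->2: VV[1][1]++ -> VV[1]=[0, 4, 1, 1], msg_vec=[0, 4, 1, 1]; VV[2]=max(VV[2],msg_vec) then VV[2][2]++ -> VV[2]=[2, 4, 4, 1]
Event 7: LOCAL 2: VV[2][2]++ -> VV[2]=[2, 4, 5, 1]
Event 8: SEND 1->3: VV[1][1]++ -> VV[1]=[0, 5, 1, 1], msg_vec=[0, 5, 1, 1]; VV[3]=max(VV[3],msg_vec) then VV[3][3]++ -> VV[3]=[0, 5, 1, 2]
Event 9: LOCAL 0: VV[0][0]++ -> VV[0]=[3, 0, 0, 0]
Event 3 stamp: [0, 0, 0, 1]
Event 5 stamp: [2, 0, 0, 0]
[0, 0, 0, 1] <= [2, 0, 0, 0]? False. Equal? False. Happens-before: False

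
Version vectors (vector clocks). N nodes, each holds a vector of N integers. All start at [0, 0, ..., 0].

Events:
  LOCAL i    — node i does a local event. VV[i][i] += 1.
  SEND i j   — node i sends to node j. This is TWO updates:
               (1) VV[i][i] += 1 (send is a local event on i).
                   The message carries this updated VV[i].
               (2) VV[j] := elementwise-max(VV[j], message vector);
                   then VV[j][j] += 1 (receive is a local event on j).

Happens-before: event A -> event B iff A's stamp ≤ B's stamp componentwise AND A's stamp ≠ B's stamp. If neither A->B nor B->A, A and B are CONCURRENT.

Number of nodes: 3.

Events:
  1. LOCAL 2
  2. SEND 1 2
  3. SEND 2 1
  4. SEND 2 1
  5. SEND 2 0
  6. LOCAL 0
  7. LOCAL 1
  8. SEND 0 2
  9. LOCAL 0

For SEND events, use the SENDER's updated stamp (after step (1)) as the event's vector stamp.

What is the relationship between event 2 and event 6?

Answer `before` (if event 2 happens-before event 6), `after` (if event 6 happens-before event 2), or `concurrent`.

Answer: before

Derivation:
Initial: VV[0]=[0, 0, 0]
Initial: VV[1]=[0, 0, 0]
Initial: VV[2]=[0, 0, 0]
Event 1: LOCAL 2: VV[2][2]++ -> VV[2]=[0, 0, 1]
Event 2: SEND 1->2: VV[1][1]++ -> VV[1]=[0, 1, 0], msg_vec=[0, 1, 0]; VV[2]=max(VV[2],msg_vec) then VV[2][2]++ -> VV[2]=[0, 1, 2]
Event 3: SEND 2->1: VV[2][2]++ -> VV[2]=[0, 1, 3], msg_vec=[0, 1, 3]; VV[1]=max(VV[1],msg_vec) then VV[1][1]++ -> VV[1]=[0, 2, 3]
Event 4: SEND 2->1: VV[2][2]++ -> VV[2]=[0, 1, 4], msg_vec=[0, 1, 4]; VV[1]=max(VV[1],msg_vec) then VV[1][1]++ -> VV[1]=[0, 3, 4]
Event 5: SEND 2->0: VV[2][2]++ -> VV[2]=[0, 1, 5], msg_vec=[0, 1, 5]; VV[0]=max(VV[0],msg_vec) then VV[0][0]++ -> VV[0]=[1, 1, 5]
Event 6: LOCAL 0: VV[0][0]++ -> VV[0]=[2, 1, 5]
Event 7: LOCAL 1: VV[1][1]++ -> VV[1]=[0, 4, 4]
Event 8: SEND 0->2: VV[0][0]++ -> VV[0]=[3, 1, 5], msg_vec=[3, 1, 5]; VV[2]=max(VV[2],msg_vec) then VV[2][2]++ -> VV[2]=[3, 1, 6]
Event 9: LOCAL 0: VV[0][0]++ -> VV[0]=[4, 1, 5]
Event 2 stamp: [0, 1, 0]
Event 6 stamp: [2, 1, 5]
[0, 1, 0] <= [2, 1, 5]? True
[2, 1, 5] <= [0, 1, 0]? False
Relation: before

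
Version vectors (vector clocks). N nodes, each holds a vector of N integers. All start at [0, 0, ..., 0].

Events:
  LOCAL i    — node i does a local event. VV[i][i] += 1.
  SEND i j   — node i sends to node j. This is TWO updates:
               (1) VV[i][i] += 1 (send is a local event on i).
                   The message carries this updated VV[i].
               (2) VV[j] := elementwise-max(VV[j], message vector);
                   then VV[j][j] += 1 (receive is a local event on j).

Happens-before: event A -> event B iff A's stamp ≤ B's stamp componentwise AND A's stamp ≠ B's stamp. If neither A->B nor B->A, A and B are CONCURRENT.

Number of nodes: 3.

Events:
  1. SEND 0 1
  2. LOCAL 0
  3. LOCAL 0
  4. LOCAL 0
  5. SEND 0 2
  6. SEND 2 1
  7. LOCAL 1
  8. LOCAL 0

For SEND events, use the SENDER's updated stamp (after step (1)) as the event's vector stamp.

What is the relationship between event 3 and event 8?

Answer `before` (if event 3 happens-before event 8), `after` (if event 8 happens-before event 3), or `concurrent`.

Initial: VV[0]=[0, 0, 0]
Initial: VV[1]=[0, 0, 0]
Initial: VV[2]=[0, 0, 0]
Event 1: SEND 0->1: VV[0][0]++ -> VV[0]=[1, 0, 0], msg_vec=[1, 0, 0]; VV[1]=max(VV[1],msg_vec) then VV[1][1]++ -> VV[1]=[1, 1, 0]
Event 2: LOCAL 0: VV[0][0]++ -> VV[0]=[2, 0, 0]
Event 3: LOCAL 0: VV[0][0]++ -> VV[0]=[3, 0, 0]
Event 4: LOCAL 0: VV[0][0]++ -> VV[0]=[4, 0, 0]
Event 5: SEND 0->2: VV[0][0]++ -> VV[0]=[5, 0, 0], msg_vec=[5, 0, 0]; VV[2]=max(VV[2],msg_vec) then VV[2][2]++ -> VV[2]=[5, 0, 1]
Event 6: SEND 2->1: VV[2][2]++ -> VV[2]=[5, 0, 2], msg_vec=[5, 0, 2]; VV[1]=max(VV[1],msg_vec) then VV[1][1]++ -> VV[1]=[5, 2, 2]
Event 7: LOCAL 1: VV[1][1]++ -> VV[1]=[5, 3, 2]
Event 8: LOCAL 0: VV[0][0]++ -> VV[0]=[6, 0, 0]
Event 3 stamp: [3, 0, 0]
Event 8 stamp: [6, 0, 0]
[3, 0, 0] <= [6, 0, 0]? True
[6, 0, 0] <= [3, 0, 0]? False
Relation: before

Answer: before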